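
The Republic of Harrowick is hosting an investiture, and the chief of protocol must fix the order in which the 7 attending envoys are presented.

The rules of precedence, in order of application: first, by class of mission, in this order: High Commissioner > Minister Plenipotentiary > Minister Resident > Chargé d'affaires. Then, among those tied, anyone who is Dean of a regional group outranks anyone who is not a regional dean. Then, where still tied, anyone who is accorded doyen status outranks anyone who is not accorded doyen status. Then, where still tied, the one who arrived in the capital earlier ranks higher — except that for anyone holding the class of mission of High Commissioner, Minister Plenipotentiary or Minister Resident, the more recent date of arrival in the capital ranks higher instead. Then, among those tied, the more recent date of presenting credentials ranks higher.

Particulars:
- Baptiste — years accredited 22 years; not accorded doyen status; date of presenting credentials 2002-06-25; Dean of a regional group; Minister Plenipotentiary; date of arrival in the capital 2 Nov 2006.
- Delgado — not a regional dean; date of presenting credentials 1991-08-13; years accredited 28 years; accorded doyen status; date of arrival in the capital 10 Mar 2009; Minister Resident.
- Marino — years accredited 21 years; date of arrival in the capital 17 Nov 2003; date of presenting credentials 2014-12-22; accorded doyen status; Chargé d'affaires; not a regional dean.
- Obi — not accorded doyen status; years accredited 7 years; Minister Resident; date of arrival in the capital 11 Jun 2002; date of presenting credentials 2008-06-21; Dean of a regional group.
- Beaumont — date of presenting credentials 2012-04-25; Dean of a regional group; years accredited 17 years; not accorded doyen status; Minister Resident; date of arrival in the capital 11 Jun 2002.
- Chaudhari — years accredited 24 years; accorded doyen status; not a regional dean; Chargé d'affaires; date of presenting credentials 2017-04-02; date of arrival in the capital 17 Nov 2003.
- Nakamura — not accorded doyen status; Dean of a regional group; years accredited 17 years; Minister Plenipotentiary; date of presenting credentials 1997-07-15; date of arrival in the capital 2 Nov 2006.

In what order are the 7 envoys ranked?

Baptiste, Nakamura, Beaumont, Obi, Delgado, Chaudhari, Marino

By class of mission: Baptiste and Nakamura (Minister Plenipotentiary); then Beaumont, Obi and Delgado (Minister Resident); then Chaudhari and Marino (Chargé d'affaires).
Baptiste and Nakamura are each Dean of a regional group, so the next rule applies.
Baptiste and Nakamura are each not accorded doyen status, so the next rule applies.
Baptiste and Nakamura both have date of arrival in the capital 2 Nov 2006, so the next rule applies.
Among Baptiste and Nakamura, by date of presenting credentials (later first): Baptiste (2002-06-25) before Nakamura (1997-07-15).
Among Beaumont, Obi and Delgado, Dean of a regional group before not a regional dean: Beaumont and Obi (Dean of a regional group) before Delgado (not a regional dean).
Beaumont and Obi are each not accorded doyen status, so the next rule applies.
Beaumont and Obi both have date of arrival in the capital 11 Jun 2002, so the next rule applies.
Among Beaumont and Obi, by date of presenting credentials (later first): Beaumont (2012-04-25) before Obi (2008-06-21).
Chaudhari and Marino are each not a regional dean, so the next rule applies.
Chaudhari and Marino are each accorded doyen status, so the next rule applies.
Chaudhari and Marino both have date of arrival in the capital 17 Nov 2003, so the next rule applies.
Among Chaudhari and Marino, by date of presenting credentials (later first): Chaudhari (2017-04-02) before Marino (2014-12-22).
Full order: Baptiste, Nakamura, Beaumont, Obi, Delgado, Chaudhari, Marino.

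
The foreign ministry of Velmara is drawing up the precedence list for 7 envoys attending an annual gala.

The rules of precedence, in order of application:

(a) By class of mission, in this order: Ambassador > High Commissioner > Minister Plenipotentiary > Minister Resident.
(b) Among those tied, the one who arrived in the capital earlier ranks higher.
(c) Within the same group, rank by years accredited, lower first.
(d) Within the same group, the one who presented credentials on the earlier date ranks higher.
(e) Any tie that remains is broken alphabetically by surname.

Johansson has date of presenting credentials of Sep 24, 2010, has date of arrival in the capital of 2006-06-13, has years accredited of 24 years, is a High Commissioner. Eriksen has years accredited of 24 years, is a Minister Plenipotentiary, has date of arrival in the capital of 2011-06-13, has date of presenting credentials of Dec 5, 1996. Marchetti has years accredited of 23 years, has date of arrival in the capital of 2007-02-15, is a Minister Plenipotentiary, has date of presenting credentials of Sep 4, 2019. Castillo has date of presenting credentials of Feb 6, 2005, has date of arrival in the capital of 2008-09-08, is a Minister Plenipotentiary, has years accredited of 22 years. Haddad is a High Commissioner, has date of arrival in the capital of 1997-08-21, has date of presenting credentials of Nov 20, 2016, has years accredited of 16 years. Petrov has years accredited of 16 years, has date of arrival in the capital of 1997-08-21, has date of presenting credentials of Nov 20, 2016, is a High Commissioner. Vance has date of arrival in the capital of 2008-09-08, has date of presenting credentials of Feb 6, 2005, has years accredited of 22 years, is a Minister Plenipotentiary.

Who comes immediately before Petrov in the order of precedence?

Haddad

By class of mission: Haddad, Petrov and Johansson (High Commissioner); then Marchetti, Castillo, Vance and Eriksen (Minister Plenipotentiary).
Among Haddad, Petrov and Johansson, by date of arrival in the capital (earlier first): Haddad and Petrov (1997-08-21) before Johansson (2006-06-13).
Haddad and Petrov both have years accredited 16 years, so the next rule applies.
Haddad and Petrov both have date of presenting credentials Nov 20, 2016, so the next rule applies.
Among Haddad and Petrov, alphabetically by surname: Haddad before Petrov.
Among Marchetti, Castillo, Vance and Eriksen, by date of arrival in the capital (earlier first): Marchetti (2007-02-15) before Castillo and Vance (2008-09-08) before Eriksen (2011-06-13).
Castillo and Vance both have years accredited 22 years, so the next rule applies.
Castillo and Vance both have date of presenting credentials Feb 6, 2005, so the next rule applies.
Among Castillo and Vance, alphabetically by surname: Castillo before Vance.
Order: Haddad, Petrov, Johansson, Marchetti, Castillo, Vance, Eriksen.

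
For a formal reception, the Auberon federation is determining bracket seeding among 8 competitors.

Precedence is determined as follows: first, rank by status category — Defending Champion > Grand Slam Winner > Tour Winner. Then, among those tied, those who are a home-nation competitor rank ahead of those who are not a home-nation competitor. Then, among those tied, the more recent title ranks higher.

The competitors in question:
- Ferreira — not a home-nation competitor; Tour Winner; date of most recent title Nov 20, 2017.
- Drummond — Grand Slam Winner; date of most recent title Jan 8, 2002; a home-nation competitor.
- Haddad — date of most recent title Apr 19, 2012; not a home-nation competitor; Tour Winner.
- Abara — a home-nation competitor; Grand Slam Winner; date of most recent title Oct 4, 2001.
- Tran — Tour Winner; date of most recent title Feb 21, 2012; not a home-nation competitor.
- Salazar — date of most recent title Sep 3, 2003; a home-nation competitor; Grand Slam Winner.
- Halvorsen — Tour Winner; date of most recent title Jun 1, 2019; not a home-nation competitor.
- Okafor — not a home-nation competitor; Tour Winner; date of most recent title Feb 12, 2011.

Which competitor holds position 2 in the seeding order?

Drummond

By status category: Salazar, Drummond and Abara (Grand Slam Winner); then Halvorsen, Ferreira, Haddad, Tran and Okafor (Tour Winner).
Salazar, Drummond and Abara are each a home-nation competitor, so the next rule applies.
Among Salazar, Drummond and Abara, by date of most recent title (later first): Salazar (Sep 3, 2003) before Drummond (Jan 8, 2002) before Abara (Oct 4, 2001).
Halvorsen, Ferreira, Haddad, Tran and Okafor are each not a home-nation competitor, so the next rule applies.
Among Halvorsen, Ferreira, Haddad, Tran and Okafor, by date of most recent title (later first): Halvorsen (Jun 1, 2019) before Ferreira (Nov 20, 2017) before Haddad (Apr 19, 2012) before Tran (Feb 21, 2012) before Okafor (Feb 12, 2011).
Order: Salazar, Drummond, Abara, Halvorsen, Ferreira, Haddad, Tran, Okafor.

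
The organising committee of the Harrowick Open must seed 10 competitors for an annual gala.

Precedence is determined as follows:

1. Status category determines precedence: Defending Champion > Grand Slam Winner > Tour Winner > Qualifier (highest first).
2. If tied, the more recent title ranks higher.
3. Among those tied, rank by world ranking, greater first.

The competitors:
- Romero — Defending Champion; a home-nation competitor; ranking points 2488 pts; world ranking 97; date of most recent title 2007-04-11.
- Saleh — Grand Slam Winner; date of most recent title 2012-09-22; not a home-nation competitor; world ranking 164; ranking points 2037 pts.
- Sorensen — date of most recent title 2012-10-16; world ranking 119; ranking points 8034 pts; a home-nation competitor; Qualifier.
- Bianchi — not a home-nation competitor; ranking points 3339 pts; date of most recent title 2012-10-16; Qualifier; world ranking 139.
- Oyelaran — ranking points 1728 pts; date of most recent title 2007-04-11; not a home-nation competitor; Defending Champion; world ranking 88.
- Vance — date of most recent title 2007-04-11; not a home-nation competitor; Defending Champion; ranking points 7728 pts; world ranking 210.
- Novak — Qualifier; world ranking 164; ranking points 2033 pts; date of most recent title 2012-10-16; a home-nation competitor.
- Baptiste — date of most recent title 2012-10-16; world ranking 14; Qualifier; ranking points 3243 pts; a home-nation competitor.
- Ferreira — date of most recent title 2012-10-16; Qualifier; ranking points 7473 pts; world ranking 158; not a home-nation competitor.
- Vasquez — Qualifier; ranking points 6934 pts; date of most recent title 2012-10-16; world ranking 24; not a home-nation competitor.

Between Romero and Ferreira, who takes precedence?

Romero

By status category: Vance, Romero and Oyelaran (Defending Champion); then Saleh (Grand Slam Winner); then Novak, Ferreira, Bianchi, Sorensen, Vasquez and Baptiste (Qualifier).
Vance, Romero and Oyelaran all have date of most recent title 2007-04-11, so the next rule applies.
Among Vance, Romero and Oyelaran, by world ranking (higher first): Vance (210) before Romero (97) before Oyelaran (88).
Novak, Ferreira, Bianchi, Sorensen, Vasquez and Baptiste all have date of most recent title 2012-10-16, so the next rule applies.
Among Novak, Ferreira, Bianchi, Sorensen, Vasquez and Baptiste, by world ranking (higher first): Novak (164) before Ferreira (158) before Bianchi (139) before Sorensen (119) before Vasquez (24) before Baptiste (14).
So Romero takes precedence.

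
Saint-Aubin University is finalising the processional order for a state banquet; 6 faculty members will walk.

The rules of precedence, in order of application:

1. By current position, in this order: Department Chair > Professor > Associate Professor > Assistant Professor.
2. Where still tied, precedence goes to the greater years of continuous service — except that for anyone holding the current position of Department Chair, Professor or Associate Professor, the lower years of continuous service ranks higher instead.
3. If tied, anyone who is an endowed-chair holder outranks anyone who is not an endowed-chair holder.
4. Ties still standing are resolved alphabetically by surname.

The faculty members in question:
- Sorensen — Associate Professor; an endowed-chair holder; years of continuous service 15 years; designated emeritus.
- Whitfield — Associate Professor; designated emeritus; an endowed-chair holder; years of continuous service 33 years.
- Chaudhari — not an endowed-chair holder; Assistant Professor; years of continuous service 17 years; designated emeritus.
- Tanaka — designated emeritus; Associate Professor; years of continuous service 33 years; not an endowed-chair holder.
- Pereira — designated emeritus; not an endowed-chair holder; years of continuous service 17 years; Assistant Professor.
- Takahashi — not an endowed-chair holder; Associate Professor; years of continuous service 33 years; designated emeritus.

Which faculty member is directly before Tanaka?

Takahashi

By current position: Sorensen, Whitfield, Takahashi and Tanaka (Associate Professor); then Chaudhari and Pereira (Assistant Professor).
Among Sorensen, Whitfield, Takahashi and Tanaka, by years of continuous service (lower first) (reversed rule for this group): Sorensen (15 years) before Whitfield, Takahashi and Tanaka (33 years).
Among Whitfield, Takahashi and Tanaka, an endowed-chair holder before not an endowed-chair holder: Whitfield (an endowed-chair holder) before Takahashi and Tanaka (not an endowed-chair holder).
Among Takahashi and Tanaka, alphabetically by surname: Takahashi before Tanaka.
Chaudhari and Pereira both have years of continuous service 17 years, so the next rule applies.
Chaudhari and Pereira are each not an endowed-chair holder, so the next rule applies.
Among Chaudhari and Pereira, alphabetically by surname: Chaudhari before Pereira.
Order: Sorensen, Whitfield, Takahashi, Tanaka, Chaudhari, Pereira.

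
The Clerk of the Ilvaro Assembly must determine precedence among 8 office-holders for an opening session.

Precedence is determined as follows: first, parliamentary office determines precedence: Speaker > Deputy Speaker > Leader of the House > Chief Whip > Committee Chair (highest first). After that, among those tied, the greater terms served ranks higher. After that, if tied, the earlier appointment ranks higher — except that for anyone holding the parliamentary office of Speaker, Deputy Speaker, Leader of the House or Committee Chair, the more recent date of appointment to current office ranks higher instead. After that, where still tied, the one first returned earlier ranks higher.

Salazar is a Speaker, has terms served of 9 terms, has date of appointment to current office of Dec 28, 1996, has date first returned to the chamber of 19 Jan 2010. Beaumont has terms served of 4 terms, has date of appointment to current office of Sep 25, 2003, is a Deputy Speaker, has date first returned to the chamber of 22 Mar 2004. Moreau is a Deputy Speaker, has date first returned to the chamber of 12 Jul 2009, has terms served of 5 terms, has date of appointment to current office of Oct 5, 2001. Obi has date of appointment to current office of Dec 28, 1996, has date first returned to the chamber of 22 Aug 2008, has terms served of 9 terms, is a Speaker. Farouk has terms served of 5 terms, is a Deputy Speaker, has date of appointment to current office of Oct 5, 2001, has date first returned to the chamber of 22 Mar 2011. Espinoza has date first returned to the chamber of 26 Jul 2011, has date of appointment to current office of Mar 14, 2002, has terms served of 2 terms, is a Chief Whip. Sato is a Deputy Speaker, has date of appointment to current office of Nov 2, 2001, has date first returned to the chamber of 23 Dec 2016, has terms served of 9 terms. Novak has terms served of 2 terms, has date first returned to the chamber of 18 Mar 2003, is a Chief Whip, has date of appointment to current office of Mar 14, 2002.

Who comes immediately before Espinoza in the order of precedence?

By parliamentary office: Obi and Salazar (Speaker); then Sato, Moreau, Farouk and Beaumont (Deputy Speaker); then Novak and Espinoza (Chief Whip).
Obi and Salazar both have terms served 9 terms, so the next rule applies.
Obi and Salazar both have date of appointment to current office Dec 28, 1996, so the next rule applies.
Among Obi and Salazar, by date first returned to the chamber (earlier first): Obi (22 Aug 2008) before Salazar (19 Jan 2010).
Among Sato, Moreau, Farouk and Beaumont, by terms served (higher first): Sato (9 terms) before Moreau and Farouk (5 terms) before Beaumont (4 terms).
Moreau and Farouk both have date of appointment to current office Oct 5, 2001, so the next rule applies.
Among Moreau and Farouk, by date first returned to the chamber (earlier first): Moreau (12 Jul 2009) before Farouk (22 Mar 2011).
Novak and Espinoza both have terms served 2 terms, so the next rule applies.
Novak and Espinoza both have date of appointment to current office Mar 14, 2002, so the next rule applies.
Among Novak and Espinoza, by date first returned to the chamber (earlier first): Novak (18 Mar 2003) before Espinoza (26 Jul 2011).
Order: Obi, Salazar, Sato, Moreau, Farouk, Beaumont, Novak, Espinoza.

Novak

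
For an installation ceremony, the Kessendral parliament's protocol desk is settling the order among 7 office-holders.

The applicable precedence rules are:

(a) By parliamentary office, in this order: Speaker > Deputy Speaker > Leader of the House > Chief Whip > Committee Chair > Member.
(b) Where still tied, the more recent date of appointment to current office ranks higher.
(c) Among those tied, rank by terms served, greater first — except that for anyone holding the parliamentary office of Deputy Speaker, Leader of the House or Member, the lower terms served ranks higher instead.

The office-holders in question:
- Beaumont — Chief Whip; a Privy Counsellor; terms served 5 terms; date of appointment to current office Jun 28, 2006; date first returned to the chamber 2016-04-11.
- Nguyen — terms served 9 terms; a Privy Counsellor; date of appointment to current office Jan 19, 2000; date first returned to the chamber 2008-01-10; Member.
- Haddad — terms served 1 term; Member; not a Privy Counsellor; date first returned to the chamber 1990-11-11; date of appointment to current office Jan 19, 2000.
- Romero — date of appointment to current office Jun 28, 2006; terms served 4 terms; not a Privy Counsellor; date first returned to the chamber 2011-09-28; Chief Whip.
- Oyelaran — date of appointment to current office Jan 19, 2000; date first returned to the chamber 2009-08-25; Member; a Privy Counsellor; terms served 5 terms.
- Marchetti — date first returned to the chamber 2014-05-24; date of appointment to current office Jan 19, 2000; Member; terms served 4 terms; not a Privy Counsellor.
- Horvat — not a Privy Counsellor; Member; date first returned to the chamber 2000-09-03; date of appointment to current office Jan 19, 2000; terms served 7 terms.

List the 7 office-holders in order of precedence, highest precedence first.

By parliamentary office: Beaumont and Romero (Chief Whip); then Haddad, Marchetti, Oyelaran, Horvat and Nguyen (Member).
Beaumont and Romero both have date of appointment to current office Jun 28, 2006, so the next rule applies.
Among Beaumont and Romero, by terms served (higher first): Beaumont (5 terms) before Romero (4 terms).
Haddad, Marchetti, Oyelaran, Horvat and Nguyen all have date of appointment to current office Jan 19, 2000, so the next rule applies.
Among Haddad, Marchetti, Oyelaran, Horvat and Nguyen, by terms served (lower first) (reversed rule for this group): Haddad (1 term) before Marchetti (4 terms) before Oyelaran (5 terms) before Horvat (7 terms) before Nguyen (9 terms).
Full order: Beaumont, Romero, Haddad, Marchetti, Oyelaran, Horvat, Nguyen.

Beaumont, Romero, Haddad, Marchetti, Oyelaran, Horvat, Nguyen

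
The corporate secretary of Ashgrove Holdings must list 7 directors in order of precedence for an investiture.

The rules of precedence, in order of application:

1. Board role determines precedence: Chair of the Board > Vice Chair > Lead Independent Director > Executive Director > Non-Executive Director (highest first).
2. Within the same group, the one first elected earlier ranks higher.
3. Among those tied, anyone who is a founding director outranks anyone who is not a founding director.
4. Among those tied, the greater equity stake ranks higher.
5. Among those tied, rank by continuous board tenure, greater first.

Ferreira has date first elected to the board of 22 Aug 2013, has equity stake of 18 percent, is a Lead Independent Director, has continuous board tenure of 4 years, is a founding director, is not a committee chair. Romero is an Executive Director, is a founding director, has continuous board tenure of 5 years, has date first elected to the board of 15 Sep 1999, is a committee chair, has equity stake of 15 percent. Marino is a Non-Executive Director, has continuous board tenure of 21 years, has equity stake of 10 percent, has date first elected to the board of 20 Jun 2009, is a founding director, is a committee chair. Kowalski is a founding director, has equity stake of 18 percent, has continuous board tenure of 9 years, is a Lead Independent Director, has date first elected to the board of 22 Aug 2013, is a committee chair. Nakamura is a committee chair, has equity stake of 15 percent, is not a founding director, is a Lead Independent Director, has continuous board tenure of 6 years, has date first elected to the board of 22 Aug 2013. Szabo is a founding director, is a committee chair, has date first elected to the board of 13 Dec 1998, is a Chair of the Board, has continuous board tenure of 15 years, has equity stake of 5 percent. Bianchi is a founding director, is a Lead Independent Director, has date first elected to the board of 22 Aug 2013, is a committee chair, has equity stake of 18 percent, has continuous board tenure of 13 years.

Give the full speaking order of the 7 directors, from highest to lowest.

By board role: Szabo (Chair of the Board); then Bianchi, Kowalski, Ferreira and Nakamura (Lead Independent Director); then Romero (Executive Director); then Marino (Non-Executive Director).
Bianchi, Kowalski, Ferreira and Nakamura all have date first elected to the board 22 Aug 2013, so the next rule applies.
Among Bianchi, Kowalski, Ferreira and Nakamura, a founding director before not a founding director: Bianchi, Kowalski and Ferreira (a founding director) before Nakamura (not a founding director).
Bianchi, Kowalski and Ferreira all have equity stake 18 percent, so the next rule applies.
Among Bianchi, Kowalski and Ferreira, by continuous board tenure (higher first): Bianchi (13 years) before Kowalski (9 years) before Ferreira (4 years).
Full order: Szabo, Bianchi, Kowalski, Ferreira, Nakamura, Romero, Marino.

Szabo, Bianchi, Kowalski, Ferreira, Nakamura, Romero, Marino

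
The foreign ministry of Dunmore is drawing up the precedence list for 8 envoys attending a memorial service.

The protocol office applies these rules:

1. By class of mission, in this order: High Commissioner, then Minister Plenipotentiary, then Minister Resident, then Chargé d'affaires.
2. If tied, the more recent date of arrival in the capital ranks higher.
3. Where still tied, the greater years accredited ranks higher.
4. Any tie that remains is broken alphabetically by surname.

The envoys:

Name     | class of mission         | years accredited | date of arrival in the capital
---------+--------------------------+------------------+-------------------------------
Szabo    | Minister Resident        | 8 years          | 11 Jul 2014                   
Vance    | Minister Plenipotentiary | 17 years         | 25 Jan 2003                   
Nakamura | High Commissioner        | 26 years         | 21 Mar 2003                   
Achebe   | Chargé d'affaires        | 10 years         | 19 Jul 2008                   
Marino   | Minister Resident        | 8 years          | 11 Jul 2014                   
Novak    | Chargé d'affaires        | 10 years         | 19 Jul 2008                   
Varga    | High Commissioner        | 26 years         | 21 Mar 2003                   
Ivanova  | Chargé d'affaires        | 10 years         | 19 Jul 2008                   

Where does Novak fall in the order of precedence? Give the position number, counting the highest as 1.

By class of mission: Nakamura and Varga (High Commissioner); then Vance (Minister Plenipotentiary); then Marino and Szabo (Minister Resident); then Achebe, Ivanova and Novak (Chargé d'affaires).
Nakamura and Varga both have date of arrival in the capital 21 Mar 2003, so the next rule applies.
Nakamura and Varga both have years accredited 26 years, so the next rule applies.
Among Nakamura and Varga, alphabetically by surname: Nakamura before Varga.
Marino and Szabo both have date of arrival in the capital 11 Jul 2014, so the next rule applies.
Marino and Szabo both have years accredited 8 years, so the next rule applies.
Among Marino and Szabo, alphabetically by surname: Marino before Szabo.
Achebe, Ivanova and Novak all have date of arrival in the capital 19 Jul 2008, so the next rule applies.
Achebe, Ivanova and Novak all have years accredited 10 years, so the next rule applies.
Among Achebe, Ivanova and Novak, alphabetically by surname: Achebe before Ivanova before Novak.
Order: Nakamura, Varga, Vance, Marino, Szabo, Achebe, Ivanova, Novak. So position 8.

8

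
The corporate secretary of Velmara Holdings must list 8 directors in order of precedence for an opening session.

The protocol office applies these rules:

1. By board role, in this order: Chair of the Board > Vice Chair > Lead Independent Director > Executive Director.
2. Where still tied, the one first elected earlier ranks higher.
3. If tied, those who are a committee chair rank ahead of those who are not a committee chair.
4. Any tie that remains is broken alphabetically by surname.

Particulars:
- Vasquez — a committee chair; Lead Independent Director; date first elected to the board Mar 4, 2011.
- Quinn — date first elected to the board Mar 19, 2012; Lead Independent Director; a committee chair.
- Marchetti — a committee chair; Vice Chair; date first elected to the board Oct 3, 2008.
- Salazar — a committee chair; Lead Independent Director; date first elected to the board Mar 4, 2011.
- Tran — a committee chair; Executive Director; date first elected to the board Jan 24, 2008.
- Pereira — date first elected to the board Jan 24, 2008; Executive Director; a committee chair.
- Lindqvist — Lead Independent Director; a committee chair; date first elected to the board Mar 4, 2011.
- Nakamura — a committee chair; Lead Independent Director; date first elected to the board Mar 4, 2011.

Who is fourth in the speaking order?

By board role: Marchetti (Vice Chair); then Lindqvist, Nakamura, Salazar, Vasquez and Quinn (Lead Independent Director); then Pereira and Tran (Executive Director).
Among Lindqvist, Nakamura, Salazar, Vasquez and Quinn, by date first elected to the board (earlier first): Lindqvist, Nakamura, Salazar and Vasquez (Mar 4, 2011) before Quinn (Mar 19, 2012).
Lindqvist, Nakamura, Salazar and Vasquez are each a committee chair, so the next rule applies.
Among Lindqvist, Nakamura, Salazar and Vasquez, alphabetically by surname: Lindqvist before Nakamura before Salazar before Vasquez.
Pereira and Tran both have date first elected to the board Jan 24, 2008, so the next rule applies.
Pereira and Tran are each a committee chair, so the next rule applies.
Among Pereira and Tran, alphabetically by surname: Pereira before Tran.
Order: Marchetti, Lindqvist, Nakamura, Salazar, Vasquez, Quinn, Pereira, Tran.

Salazar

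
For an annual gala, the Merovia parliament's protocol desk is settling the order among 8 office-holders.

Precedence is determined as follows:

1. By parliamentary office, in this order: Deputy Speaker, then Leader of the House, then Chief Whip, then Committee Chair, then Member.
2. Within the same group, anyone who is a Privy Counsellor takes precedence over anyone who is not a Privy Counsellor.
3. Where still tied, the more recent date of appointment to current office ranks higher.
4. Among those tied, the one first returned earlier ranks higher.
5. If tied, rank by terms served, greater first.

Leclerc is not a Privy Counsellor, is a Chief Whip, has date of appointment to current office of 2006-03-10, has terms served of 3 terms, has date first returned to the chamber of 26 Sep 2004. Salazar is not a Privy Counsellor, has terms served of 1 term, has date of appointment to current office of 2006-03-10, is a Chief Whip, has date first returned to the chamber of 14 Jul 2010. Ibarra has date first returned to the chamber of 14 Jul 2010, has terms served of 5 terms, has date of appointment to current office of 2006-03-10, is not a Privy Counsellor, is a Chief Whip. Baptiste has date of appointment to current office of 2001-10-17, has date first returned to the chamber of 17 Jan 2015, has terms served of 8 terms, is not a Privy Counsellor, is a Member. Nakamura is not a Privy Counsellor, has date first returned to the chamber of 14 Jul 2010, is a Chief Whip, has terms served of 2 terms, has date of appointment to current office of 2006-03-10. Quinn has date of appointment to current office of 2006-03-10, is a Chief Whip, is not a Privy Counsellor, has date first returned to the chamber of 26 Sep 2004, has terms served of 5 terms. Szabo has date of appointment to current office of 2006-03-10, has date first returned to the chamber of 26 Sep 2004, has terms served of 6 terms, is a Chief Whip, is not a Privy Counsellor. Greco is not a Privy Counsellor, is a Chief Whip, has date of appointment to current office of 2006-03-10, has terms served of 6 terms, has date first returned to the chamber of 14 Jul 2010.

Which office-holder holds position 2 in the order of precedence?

By parliamentary office: Szabo, Quinn, Leclerc, Greco, Ibarra, Nakamura and Salazar (Chief Whip); then Baptiste (Member).
Szabo, Quinn, Leclerc, Greco, Ibarra, Nakamura and Salazar are each not a Privy Counsellor, so the next rule applies.
Szabo, Quinn, Leclerc, Greco, Ibarra, Nakamura and Salazar all have date of appointment to current office 2006-03-10, so the next rule applies.
Among Szabo, Quinn, Leclerc, Greco, Ibarra, Nakamura and Salazar, by date first returned to the chamber (earlier first): Szabo, Quinn and Leclerc (26 Sep 2004) before Greco, Ibarra, Nakamura and Salazar (14 Jul 2010).
Among Szabo, Quinn and Leclerc, by terms served (higher first): Szabo (6 terms) before Quinn (5 terms) before Leclerc (3 terms).
Among Greco, Ibarra, Nakamura and Salazar, by terms served (higher first): Greco (6 terms) before Ibarra (5 terms) before Nakamura (2 terms) before Salazar (1 term).
Order: Szabo, Quinn, Leclerc, Greco, Ibarra, Nakamura, Salazar, Baptiste.

Quinn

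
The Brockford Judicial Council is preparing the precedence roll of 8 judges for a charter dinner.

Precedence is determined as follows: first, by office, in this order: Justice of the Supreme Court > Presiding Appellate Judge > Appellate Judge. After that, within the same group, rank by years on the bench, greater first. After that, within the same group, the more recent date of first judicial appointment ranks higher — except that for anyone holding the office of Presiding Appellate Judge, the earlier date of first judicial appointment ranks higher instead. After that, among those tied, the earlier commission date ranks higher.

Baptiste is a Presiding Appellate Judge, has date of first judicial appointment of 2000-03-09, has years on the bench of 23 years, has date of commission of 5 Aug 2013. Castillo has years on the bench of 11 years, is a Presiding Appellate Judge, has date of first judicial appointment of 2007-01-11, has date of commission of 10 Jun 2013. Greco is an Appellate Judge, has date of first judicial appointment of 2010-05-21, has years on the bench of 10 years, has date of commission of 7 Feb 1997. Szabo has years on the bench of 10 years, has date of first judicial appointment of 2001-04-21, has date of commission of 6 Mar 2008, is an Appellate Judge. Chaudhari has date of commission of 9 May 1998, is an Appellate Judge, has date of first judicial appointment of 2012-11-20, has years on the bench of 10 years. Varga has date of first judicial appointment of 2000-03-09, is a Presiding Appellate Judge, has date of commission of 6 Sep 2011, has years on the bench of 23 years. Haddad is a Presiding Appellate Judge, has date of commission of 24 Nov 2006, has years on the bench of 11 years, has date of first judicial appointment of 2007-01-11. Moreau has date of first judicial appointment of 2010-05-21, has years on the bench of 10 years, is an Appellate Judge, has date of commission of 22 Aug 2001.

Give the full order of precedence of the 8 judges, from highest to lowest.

Varga, Baptiste, Haddad, Castillo, Chaudhari, Greco, Moreau, Szabo

By office: Varga, Baptiste, Haddad and Castillo (Presiding Appellate Judge); then Chaudhari, Greco, Moreau and Szabo (Appellate Judge).
Among Varga, Baptiste, Haddad and Castillo, by years on the bench (higher first): Varga and Baptiste (23 years) before Haddad and Castillo (11 years).
Varga and Baptiste both have date of first judicial appointment 2000-03-09, so the next rule applies.
Among Varga and Baptiste, by date of commission (earlier first): Varga (6 Sep 2011) before Baptiste (5 Aug 2013).
Haddad and Castillo both have date of first judicial appointment 2007-01-11, so the next rule applies.
Among Haddad and Castillo, by date of commission (earlier first): Haddad (24 Nov 2006) before Castillo (10 Jun 2013).
Chaudhari, Greco, Moreau and Szabo all have years on the bench 10 years, so the next rule applies.
Among Chaudhari, Greco, Moreau and Szabo, by date of first judicial appointment (later first): Chaudhari (2012-11-20) before Greco and Moreau (2010-05-21) before Szabo (2001-04-21).
Among Greco and Moreau, by date of commission (earlier first): Greco (7 Feb 1997) before Moreau (22 Aug 2001).
Full order: Varga, Baptiste, Haddad, Castillo, Chaudhari, Greco, Moreau, Szabo.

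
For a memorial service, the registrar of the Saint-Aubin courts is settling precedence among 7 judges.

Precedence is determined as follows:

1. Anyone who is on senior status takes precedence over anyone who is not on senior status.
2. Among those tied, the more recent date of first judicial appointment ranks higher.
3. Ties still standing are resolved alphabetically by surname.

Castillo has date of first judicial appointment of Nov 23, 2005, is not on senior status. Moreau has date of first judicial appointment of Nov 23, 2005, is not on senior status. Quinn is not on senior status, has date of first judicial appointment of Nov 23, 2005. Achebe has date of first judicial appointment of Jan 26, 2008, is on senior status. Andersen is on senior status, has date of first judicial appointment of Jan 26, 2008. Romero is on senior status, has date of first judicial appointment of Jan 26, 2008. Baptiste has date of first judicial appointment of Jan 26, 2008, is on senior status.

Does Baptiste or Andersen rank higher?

Andersen

By the first rule: Achebe, Andersen, Baptiste and Romero (each on senior status); then Castillo, Moreau and Quinn (each not on senior status).
Achebe, Andersen, Baptiste and Romero all have date of first judicial appointment Jan 26, 2008, so the next rule applies.
Among Achebe, Andersen, Baptiste and Romero, alphabetically by surname: Achebe before Andersen before Baptiste before Romero.
Castillo, Moreau and Quinn all have date of first judicial appointment Nov 23, 2005, so the next rule applies.
Among Castillo, Moreau and Quinn, alphabetically by surname: Castillo before Moreau before Quinn.
So Andersen takes precedence.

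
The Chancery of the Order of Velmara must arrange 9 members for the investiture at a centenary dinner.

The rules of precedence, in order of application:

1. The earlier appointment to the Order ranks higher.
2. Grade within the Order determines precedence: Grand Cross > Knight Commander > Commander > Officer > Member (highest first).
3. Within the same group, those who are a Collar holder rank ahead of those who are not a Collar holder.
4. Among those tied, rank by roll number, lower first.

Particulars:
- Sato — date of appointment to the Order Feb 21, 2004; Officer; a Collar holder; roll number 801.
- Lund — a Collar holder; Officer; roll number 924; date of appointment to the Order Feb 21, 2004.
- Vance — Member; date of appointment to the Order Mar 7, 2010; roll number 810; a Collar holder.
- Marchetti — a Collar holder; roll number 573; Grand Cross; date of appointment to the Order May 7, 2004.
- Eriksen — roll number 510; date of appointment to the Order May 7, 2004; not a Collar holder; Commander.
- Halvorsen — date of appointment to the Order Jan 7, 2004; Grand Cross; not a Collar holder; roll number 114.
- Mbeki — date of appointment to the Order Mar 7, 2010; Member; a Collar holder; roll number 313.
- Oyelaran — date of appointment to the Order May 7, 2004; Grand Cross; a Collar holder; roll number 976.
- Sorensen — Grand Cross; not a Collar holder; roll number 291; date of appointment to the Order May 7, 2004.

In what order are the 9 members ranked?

Halvorsen, Sato, Lund, Marchetti, Oyelaran, Sorensen, Eriksen, Mbeki, Vance

By date of appointment to the Order (earlier first): Halvorsen (Jan 7, 2004); then Sato and Lund (both Feb 21, 2004); then Marchetti, Oyelaran, Sorensen and Eriksen (each May 7, 2004); then Mbeki and Vance (both Mar 7, 2010).
Sato and Lund are each Officer, so the next rule applies.
Sato and Lund are each a Collar holder, so the next rule applies.
Among Sato and Lund, by roll number (lower first): Sato (801) before Lund (924).
Among Marchetti, Oyelaran, Sorensen and Eriksen, by grade within the Order: Marchetti, Oyelaran and Sorensen (Grand Cross) before Eriksen (Commander).
Among Marchetti, Oyelaran and Sorensen, a Collar holder before not a Collar holder: Marchetti and Oyelaran (a Collar holder) before Sorensen (not a Collar holder).
Among Marchetti and Oyelaran, by roll number (lower first): Marchetti (573) before Oyelaran (976).
Mbeki and Vance are each Member, so the next rule applies.
Mbeki and Vance are each a Collar holder, so the next rule applies.
Among Mbeki and Vance, by roll number (lower first): Mbeki (313) before Vance (810).
Full order: Halvorsen, Sato, Lund, Marchetti, Oyelaran, Sorensen, Eriksen, Mbeki, Vance.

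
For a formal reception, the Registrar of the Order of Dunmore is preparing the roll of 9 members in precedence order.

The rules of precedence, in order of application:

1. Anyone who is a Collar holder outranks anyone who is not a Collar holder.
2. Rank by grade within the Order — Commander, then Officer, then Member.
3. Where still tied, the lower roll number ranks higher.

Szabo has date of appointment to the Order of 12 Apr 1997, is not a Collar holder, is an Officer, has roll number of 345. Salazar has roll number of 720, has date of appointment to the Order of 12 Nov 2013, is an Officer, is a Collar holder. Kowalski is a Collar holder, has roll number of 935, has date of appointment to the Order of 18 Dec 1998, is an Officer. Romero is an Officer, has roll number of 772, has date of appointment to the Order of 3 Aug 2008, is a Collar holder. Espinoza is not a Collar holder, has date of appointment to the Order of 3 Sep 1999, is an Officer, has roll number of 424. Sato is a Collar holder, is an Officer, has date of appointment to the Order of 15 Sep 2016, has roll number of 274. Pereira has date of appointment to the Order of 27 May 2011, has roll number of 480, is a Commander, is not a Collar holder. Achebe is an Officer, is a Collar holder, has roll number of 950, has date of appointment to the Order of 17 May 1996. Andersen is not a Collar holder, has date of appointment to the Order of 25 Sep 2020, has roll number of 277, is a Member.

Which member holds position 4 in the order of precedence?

Kowalski

By the first rule: Sato, Salazar, Romero, Kowalski and Achebe (each a Collar holder); then Pereira, Szabo, Espinoza and Andersen (each not a Collar holder).
Sato, Salazar, Romero, Kowalski and Achebe are each Officer, so the next rule applies.
Among Sato, Salazar, Romero, Kowalski and Achebe, by roll number (lower first): Sato (274) before Salazar (720) before Romero (772) before Kowalski (935) before Achebe (950).
Among Pereira, Szabo, Espinoza and Andersen, by grade within the Order: Pereira (Commander) before Szabo and Espinoza (Officer) before Andersen (Member).
Among Szabo and Espinoza, by roll number (lower first): Szabo (345) before Espinoza (424).
Order: Sato, Salazar, Romero, Kowalski, Achebe, Pereira, Szabo, Espinoza, Andersen.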